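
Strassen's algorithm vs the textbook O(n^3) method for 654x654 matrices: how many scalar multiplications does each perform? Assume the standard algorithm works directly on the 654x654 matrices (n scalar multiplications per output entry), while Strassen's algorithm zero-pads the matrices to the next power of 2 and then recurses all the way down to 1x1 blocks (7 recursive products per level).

Matrix multiplication for 654x654 matrices:

Strassen's algorithm requires power-of-2 dimensions. Pad 654x654 to 1024x1024 (next power of 2).

Standard algorithm: 654^3 = 279726264 multiplications
Strassen's algorithm: 7^(log2(1024)) = 7^10 = 282475249 multiplications
Difference: 279726264 - 282475249 = -2748985 (Strassen uses MORE here due to padding overhead — for small or just-over-power-of-2 n, padding can outweigh the per-level savings)

Standard: 279726264 multiplications (654^3). Strassen: 282475249 multiplications (7^10, after padding to 1024x1024). Strassen reduces 8 recursive multiplications to 7 at each level.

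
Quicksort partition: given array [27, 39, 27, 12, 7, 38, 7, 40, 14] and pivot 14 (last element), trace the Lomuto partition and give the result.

Lomuto partition with pivot = 14:

Initial array: [27, 39, 27, 12, 7, 38, 7, 40, 14]

arr[0]=27 > 14: no swap
arr[1]=39 > 14: no swap
arr[2]=27 > 14: no swap
arr[3]=12 <= 14: swap with position 0, array becomes [12, 39, 27, 27, 7, 38, 7, 40, 14]
arr[4]=7 <= 14: swap with position 1, array becomes [12, 7, 27, 27, 39, 38, 7, 40, 14]
arr[5]=38 > 14: no swap
arr[6]=7 <= 14: swap with position 2, array becomes [12, 7, 7, 27, 39, 38, 27, 40, 14]
arr[7]=40 > 14: no swap

Place pivot at position 3: [12, 7, 7, 14, 39, 38, 27, 40, 27]
Pivot position: 3

After partitioning with pivot 14, the array becomes [12, 7, 7, 14, 39, 38, 27, 40, 27]. The pivot is placed at index 3. All elements to the left of the pivot are <= 14, and all elements to the right are > 14.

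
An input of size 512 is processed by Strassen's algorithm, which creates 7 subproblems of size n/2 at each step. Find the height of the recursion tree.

For divide and conquer with division factor 2:

Problem sizes at each level:
Level 0: 512
Level 1: 256
Level 2: 128
Level 3: 64
Level 4: 32
Level 5: 16
Level 6: 8
Level 7: 4
Level 8: 2
Level 9: 1

The root is level 0 and the size-1 base case is level 9 (the tree spans levels 0 through 9, i.e. 10 levels counting the root), so the depth is the number of divisions: log_2(512) = 9

The recursion tree depth is log_2(512) = 9. At each level, the problem size is divided by 2, so it takes 9 divisions to reduce to a base case of size 1. The algorithm makes 7 recursive calls at each level.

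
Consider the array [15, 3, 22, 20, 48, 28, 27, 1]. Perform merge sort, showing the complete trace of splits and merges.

Merge sort trace:

Split: [15, 3, 22, 20, 48, 28, 27, 1] -> [15, 3, 22, 20] and [48, 28, 27, 1]
  Split: [15, 3, 22, 20] -> [15, 3] and [22, 20]
    Split: [15, 3] -> [15] and [3]
    Merge: [15] + [3] -> [3, 15]
    Split: [22, 20] -> [22] and [20]
    Merge: [22] + [20] -> [20, 22]
  Merge: [3, 15] + [20, 22] -> [3, 15, 20, 22]
  Split: [48, 28, 27, 1] -> [48, 28] and [27, 1]
    Split: [48, 28] -> [48] and [28]
    Merge: [48] + [28] -> [28, 48]
    Split: [27, 1] -> [27] and [1]
    Merge: [27] + [1] -> [1, 27]
  Merge: [28, 48] + [1, 27] -> [1, 27, 28, 48]
Merge: [3, 15, 20, 22] + [1, 27, 28, 48] -> [1, 3, 15, 20, 22, 27, 28, 48]

Final sorted array: [1, 3, 15, 20, 22, 27, 28, 48]

The merge sort proceeds by recursively splitting the array and merging sorted halves.
After all merges, the sorted array is [1, 3, 15, 20, 22, 27, 28, 48].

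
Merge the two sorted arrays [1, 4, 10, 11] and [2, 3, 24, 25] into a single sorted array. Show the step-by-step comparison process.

Merging process:

Compare 1 vs 2: take 1 from left. Merged: [1]
Compare 4 vs 2: take 2 from right. Merged: [1, 2]
Compare 4 vs 3: take 3 from right. Merged: [1, 2, 3]
Compare 4 vs 24: take 4 from left. Merged: [1, 2, 3, 4]
Compare 10 vs 24: take 10 from left. Merged: [1, 2, 3, 4, 10]
Compare 11 vs 24: take 11 from left. Merged: [1, 2, 3, 4, 10, 11]
Append remaining from right: [24, 25]. Merged: [1, 2, 3, 4, 10, 11, 24, 25]

Final merged array: [1, 2, 3, 4, 10, 11, 24, 25]
Total comparisons: 6

The merged array is [1, 2, 3, 4, 10, 11, 24, 25], requiring 6 comparisons. The merge step runs in O(n) time where n is the total number of elements.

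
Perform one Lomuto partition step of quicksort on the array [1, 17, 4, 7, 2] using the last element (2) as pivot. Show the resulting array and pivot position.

Lomuto partition with pivot = 2:

Initial array: [1, 17, 4, 7, 2]

arr[0]=1 <= 2: swap with position 0, array becomes [1, 17, 4, 7, 2]
arr[1]=17 > 2: no swap
arr[2]=4 > 2: no swap
arr[3]=7 > 2: no swap

Place pivot at position 1: [1, 2, 4, 7, 17]
Pivot position: 1

After partitioning with pivot 2, the array becomes [1, 2, 4, 7, 17]. The pivot is placed at index 1. All elements to the left of the pivot are <= 2, and all elements to the right are > 2.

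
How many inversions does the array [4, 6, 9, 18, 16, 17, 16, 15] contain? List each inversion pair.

Finding inversions in [4, 6, 9, 18, 16, 17, 16, 15]:

(3, 4): arr[3]=18 > arr[4]=16
(3, 5): arr[3]=18 > arr[5]=17
(3, 6): arr[3]=18 > arr[6]=16
(3, 7): arr[3]=18 > arr[7]=15
(4, 7): arr[4]=16 > arr[7]=15
(5, 6): arr[5]=17 > arr[6]=16
(5, 7): arr[5]=17 > arr[7]=15
(6, 7): arr[6]=16 > arr[7]=15

Total inversions: 8

The array has 8 inversion(s): (3,4), (3,5), (3,6), (3,7), (4,7), (5,6), (5,7), (6,7). Each pair (i,j) satisfies i < j and arr[i] > arr[j].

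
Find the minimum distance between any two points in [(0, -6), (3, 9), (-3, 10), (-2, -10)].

Computing all pairwise distances among 4 points:

d((0, -6), (3, 9)) = 15.2971
d((0, -6), (-3, 10)) = 16.2788
d((0, -6), (-2, -10)) = 4.4721 <-- minimum
d((3, 9), (-3, 10)) = 6.0828
d((3, 9), (-2, -10)) = 19.6469
d((-3, 10), (-2, -10)) = 20.025

Closest pair: (0, -6) and (-2, -10) with distance 4.4721

The closest pair is (0, -6) and (-2, -10) with Euclidean distance 4.4721. For 4 points, brute-force pairwise comparison is shown above. For large n, the divide-and-conquer algorithm (sort by x, recurse on halves, check the dividing strip) achieves O(n log n).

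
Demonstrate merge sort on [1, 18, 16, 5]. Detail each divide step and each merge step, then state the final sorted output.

Merge sort trace:

Split: [1, 18, 16, 5] -> [1, 18] and [16, 5]
  Split: [1, 18] -> [1] and [18]
  Merge: [1] + [18] -> [1, 18]
  Split: [16, 5] -> [16] and [5]
  Merge: [16] + [5] -> [5, 16]
Merge: [1, 18] + [5, 16] -> [1, 5, 16, 18]

Final sorted array: [1, 5, 16, 18]

The merge sort proceeds by recursively splitting the array and merging sorted halves.
After all merges, the sorted array is [1, 5, 16, 18].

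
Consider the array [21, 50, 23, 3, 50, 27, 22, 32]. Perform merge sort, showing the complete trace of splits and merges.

Merge sort trace:

Split: [21, 50, 23, 3, 50, 27, 22, 32] -> [21, 50, 23, 3] and [50, 27, 22, 32]
  Split: [21, 50, 23, 3] -> [21, 50] and [23, 3]
    Split: [21, 50] -> [21] and [50]
    Merge: [21] + [50] -> [21, 50]
    Split: [23, 3] -> [23] and [3]
    Merge: [23] + [3] -> [3, 23]
  Merge: [21, 50] + [3, 23] -> [3, 21, 23, 50]
  Split: [50, 27, 22, 32] -> [50, 27] and [22, 32]
    Split: [50, 27] -> [50] and [27]
    Merge: [50] + [27] -> [27, 50]
    Split: [22, 32] -> [22] and [32]
    Merge: [22] + [32] -> [22, 32]
  Merge: [27, 50] + [22, 32] -> [22, 27, 32, 50]
Merge: [3, 21, 23, 50] + [22, 27, 32, 50] -> [3, 21, 22, 23, 27, 32, 50, 50]

Final sorted array: [3, 21, 22, 23, 27, 32, 50, 50]

The merge sort proceeds by recursively splitting the array and merging sorted halves.
After all merges, the sorted array is [3, 21, 22, 23, 27, 32, 50, 50].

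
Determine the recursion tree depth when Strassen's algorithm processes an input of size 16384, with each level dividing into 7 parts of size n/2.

For divide and conquer with division factor 2:

Problem sizes at each level:
Level 0: 16384
Level 1: 8192
Level 2: 4096
Level 3: 2048
Level 4: 1024
Level 5: 512
Level 6: 256
Level 7: 128
Level 8: 64
Level 9: 32
Level 10: 16
Level 11: 8
Level 12: 4
Level 13: 2
Level 14: 1

The root is level 0 and the size-1 base case is level 14 (the tree spans levels 0 through 14, i.e. 15 levels counting the root), so the depth is the number of divisions: log_2(16384) = 14

The recursion tree depth is log_2(16384) = 14. At each level, the problem size is divided by 2, so it takes 14 divisions to reduce to a base case of size 1. The algorithm makes 7 recursive calls at each level.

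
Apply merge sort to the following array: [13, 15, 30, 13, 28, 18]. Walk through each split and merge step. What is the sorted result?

Merge sort trace:

Split: [13, 15, 30, 13, 28, 18] -> [13, 15, 30] and [13, 28, 18]
  Split: [13, 15, 30] -> [13] and [15, 30]
    Split: [15, 30] -> [15] and [30]
    Merge: [15] + [30] -> [15, 30]
  Merge: [13] + [15, 30] -> [13, 15, 30]
  Split: [13, 28, 18] -> [13] and [28, 18]
    Split: [28, 18] -> [28] and [18]
    Merge: [28] + [18] -> [18, 28]
  Merge: [13] + [18, 28] -> [13, 18, 28]
Merge: [13, 15, 30] + [13, 18, 28] -> [13, 13, 15, 18, 28, 30]

Final sorted array: [13, 13, 15, 18, 28, 30]

The merge sort proceeds by recursively splitting the array and merging sorted halves.
After all merges, the sorted array is [13, 13, 15, 18, 28, 30].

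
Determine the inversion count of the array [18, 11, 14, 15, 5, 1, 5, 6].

Finding inversions in [18, 11, 14, 15, 5, 1, 5, 6]:

(0, 1): arr[0]=18 > arr[1]=11
(0, 2): arr[0]=18 > arr[2]=14
(0, 3): arr[0]=18 > arr[3]=15
(0, 4): arr[0]=18 > arr[4]=5
(0, 5): arr[0]=18 > arr[5]=1
(0, 6): arr[0]=18 > arr[6]=5
(0, 7): arr[0]=18 > arr[7]=6
(1, 4): arr[1]=11 > arr[4]=5
(1, 5): arr[1]=11 > arr[5]=1
(1, 6): arr[1]=11 > arr[6]=5
(1, 7): arr[1]=11 > arr[7]=6
(2, 4): arr[2]=14 > arr[4]=5
(2, 5): arr[2]=14 > arr[5]=1
(2, 6): arr[2]=14 > arr[6]=5
(2, 7): arr[2]=14 > arr[7]=6
(3, 4): arr[3]=15 > arr[4]=5
(3, 5): arr[3]=15 > arr[5]=1
(3, 6): arr[3]=15 > arr[6]=5
(3, 7): arr[3]=15 > arr[7]=6
(4, 5): arr[4]=5 > arr[5]=1

Total inversions: 20

The array has 20 inversion(s): (0,1), (0,2), (0,3), (0,4), (0,5), (0,6), (0,7), (1,4), (1,5), (1,6), (1,7), (2,4), (2,5), (2,6), (2,7), (3,4), (3,5), (3,6), (3,7), (4,5). Each pair (i,j) satisfies i < j and arr[i] > arr[j].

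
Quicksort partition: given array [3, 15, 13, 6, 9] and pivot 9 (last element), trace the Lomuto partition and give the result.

Lomuto partition with pivot = 9:

Initial array: [3, 15, 13, 6, 9]

arr[0]=3 <= 9: swap with position 0, array becomes [3, 15, 13, 6, 9]
arr[1]=15 > 9: no swap
arr[2]=13 > 9: no swap
arr[3]=6 <= 9: swap with position 1, array becomes [3, 6, 13, 15, 9]

Place pivot at position 2: [3, 6, 9, 15, 13]
Pivot position: 2

After partitioning with pivot 9, the array becomes [3, 6, 9, 15, 13]. The pivot is placed at index 2. All elements to the left of the pivot are <= 9, and all elements to the right are > 9.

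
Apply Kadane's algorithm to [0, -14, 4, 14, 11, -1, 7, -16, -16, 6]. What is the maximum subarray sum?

Using Kadane's algorithm on [0, -14, 4, 14, 11, -1, 7, -16, -16, 6]:

Scanning through the array:
Position 1 (value -14): max_ending_here = -14, max_so_far = 0
Position 2 (value 4): max_ending_here = 4, max_so_far = 4
Position 3 (value 14): max_ending_here = 18, max_so_far = 18
Position 4 (value 11): max_ending_here = 29, max_so_far = 29
Position 5 (value -1): max_ending_here = 28, max_so_far = 29
Position 6 (value 7): max_ending_here = 35, max_so_far = 35
Position 7 (value -16): max_ending_here = 19, max_so_far = 35
Position 8 (value -16): max_ending_here = 3, max_so_far = 35
Position 9 (value 6): max_ending_here = 9, max_so_far = 35

Maximum subarray: [4, 14, 11, -1, 7]
Maximum sum: 35

The maximum subarray is [4, 14, 11, -1, 7] with sum 35. This subarray runs from index 2 to index 6.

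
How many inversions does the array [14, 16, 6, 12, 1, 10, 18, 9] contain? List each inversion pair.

Finding inversions in [14, 16, 6, 12, 1, 10, 18, 9]:

(0, 2): arr[0]=14 > arr[2]=6
(0, 3): arr[0]=14 > arr[3]=12
(0, 4): arr[0]=14 > arr[4]=1
(0, 5): arr[0]=14 > arr[5]=10
(0, 7): arr[0]=14 > arr[7]=9
(1, 2): arr[1]=16 > arr[2]=6
(1, 3): arr[1]=16 > arr[3]=12
(1, 4): arr[1]=16 > arr[4]=1
(1, 5): arr[1]=16 > arr[5]=10
(1, 7): arr[1]=16 > arr[7]=9
(2, 4): arr[2]=6 > arr[4]=1
(3, 4): arr[3]=12 > arr[4]=1
(3, 5): arr[3]=12 > arr[5]=10
(3, 7): arr[3]=12 > arr[7]=9
(5, 7): arr[5]=10 > arr[7]=9
(6, 7): arr[6]=18 > arr[7]=9

Total inversions: 16

The array has 16 inversion(s): (0,2), (0,3), (0,4), (0,5), (0,7), (1,2), (1,3), (1,4), (1,5), (1,7), (2,4), (3,4), (3,5), (3,7), (5,7), (6,7). Each pair (i,j) satisfies i < j and arr[i] > arr[j].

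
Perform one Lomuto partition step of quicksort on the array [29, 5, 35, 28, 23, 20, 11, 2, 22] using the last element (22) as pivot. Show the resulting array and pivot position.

Lomuto partition with pivot = 22:

Initial array: [29, 5, 35, 28, 23, 20, 11, 2, 22]

arr[0]=29 > 22: no swap
arr[1]=5 <= 22: swap with position 0, array becomes [5, 29, 35, 28, 23, 20, 11, 2, 22]
arr[2]=35 > 22: no swap
arr[3]=28 > 22: no swap
arr[4]=23 > 22: no swap
arr[5]=20 <= 22: swap with position 1, array becomes [5, 20, 35, 28, 23, 29, 11, 2, 22]
arr[6]=11 <= 22: swap with position 2, array becomes [5, 20, 11, 28, 23, 29, 35, 2, 22]
arr[7]=2 <= 22: swap with position 3, array becomes [5, 20, 11, 2, 23, 29, 35, 28, 22]

Place pivot at position 4: [5, 20, 11, 2, 22, 29, 35, 28, 23]
Pivot position: 4

After partitioning with pivot 22, the array becomes [5, 20, 11, 2, 22, 29, 35, 28, 23]. The pivot is placed at index 4. All elements to the left of the pivot are <= 22, and all elements to the right are > 22.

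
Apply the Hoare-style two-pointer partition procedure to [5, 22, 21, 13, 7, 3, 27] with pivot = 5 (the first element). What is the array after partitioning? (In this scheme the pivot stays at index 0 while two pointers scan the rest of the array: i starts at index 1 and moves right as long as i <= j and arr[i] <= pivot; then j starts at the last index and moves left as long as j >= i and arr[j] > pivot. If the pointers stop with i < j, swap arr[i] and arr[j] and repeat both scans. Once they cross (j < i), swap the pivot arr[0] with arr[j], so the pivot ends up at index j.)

Hoare-style two-pointer partition with pivot = 5:

Initial array: [5, 22, 21, 13, 7, 3, 27]

Pointers start at i = 1, j = 6.
i stops at index 1 (arr[1]=22 > 5), j stops at index 5 (arr[5]=3 <= 5): swap arr[1] and arr[5], array becomes [5, 3, 21, 13, 7, 22, 27]
i ends at 2, j ends at 1: the pointers have crossed (j < i), so scanning stops.

Swap pivot arr[0] with arr[1] to place pivot at position 1: [3, 5, 21, 13, 7, 22, 27]
Pivot position: 1

After partitioning with pivot 5, the array becomes [3, 5, 21, 13, 7, 22, 27]. The pivot is placed at index 1. All elements to the left of the pivot are <= 5, and all elements to the right are > 5.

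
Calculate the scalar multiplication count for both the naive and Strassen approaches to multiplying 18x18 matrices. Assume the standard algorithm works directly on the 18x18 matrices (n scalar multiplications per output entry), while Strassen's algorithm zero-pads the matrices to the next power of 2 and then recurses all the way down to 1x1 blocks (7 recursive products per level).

Matrix multiplication for 18x18 matrices:

Strassen's algorithm requires power-of-2 dimensions. Pad 18x18 to 32x32 (next power of 2).

Standard algorithm: 18^3 = 5832 multiplications
Strassen's algorithm: 7^(log2(32)) = 7^5 = 16807 multiplications
Difference: 5832 - 16807 = -10975 (Strassen uses MORE here due to padding overhead — for small or just-over-power-of-2 n, padding can outweigh the per-level savings)

Standard: 5832 multiplications (18^3). Strassen: 16807 multiplications (7^5, after padding to 32x32). Strassen reduces 8 recursive multiplications to 7 at each level.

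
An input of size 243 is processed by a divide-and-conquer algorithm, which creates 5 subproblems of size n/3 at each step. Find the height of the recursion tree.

For divide and conquer with division factor 3:

Problem sizes at each level:
Level 0: 243
Level 1: 81
Level 2: 27
Level 3: 9
Level 4: 3
Level 5: 1

The root is level 0 and the size-1 base case is level 5 (the tree spans levels 0 through 5, i.e. 6 levels counting the root), so the depth is the number of divisions: log_3(243) = 5

The recursion tree depth is log_3(243) = 5. At each level, the problem size is divided by 3, so it takes 5 divisions to reduce to a base case of size 1. The algorithm makes 5 recursive calls at each level.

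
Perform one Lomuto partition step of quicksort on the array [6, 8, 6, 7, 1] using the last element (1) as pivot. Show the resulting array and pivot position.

Lomuto partition with pivot = 1:

Initial array: [6, 8, 6, 7, 1]

arr[0]=6 > 1: no swap
arr[1]=8 > 1: no swap
arr[2]=6 > 1: no swap
arr[3]=7 > 1: no swap

Place pivot at position 0: [1, 8, 6, 7, 6]
Pivot position: 0

After partitioning with pivot 1, the array becomes [1, 8, 6, 7, 6]. The pivot is placed at index 0. All elements to the left of the pivot are <= 1, and all elements to the right are > 1.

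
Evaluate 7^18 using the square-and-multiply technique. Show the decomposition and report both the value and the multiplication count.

Computing 7^18 by squaring (build up from 7^1; each line after the first costs one multiplication):

7^1 = 7
7^2 = (7^1)^2 = 7^2 = 49
7^4 = (7^2)^2 = 49^2 = 2401
7^8 = (7^4)^2 = 2401^2 = 5764801
7^9 = 7 * 7^8 = 7 * 5764801 = 40353607
7^18 = (7^9)^2 = 40353607^2 = 1628413597910449

Result: 1628413597910449
Multiplications needed: 5 (5 lines after 7^1)

7^18 = 1628413597910449. Using exponentiation by squaring, this requires 5 multiplications. The key idea: if the exponent is even, square the half-power; if odd, multiply by the base once.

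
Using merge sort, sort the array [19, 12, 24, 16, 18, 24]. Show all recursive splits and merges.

Merge sort trace:

Split: [19, 12, 24, 16, 18, 24] -> [19, 12, 24] and [16, 18, 24]
  Split: [19, 12, 24] -> [19] and [12, 24]
    Split: [12, 24] -> [12] and [24]
    Merge: [12] + [24] -> [12, 24]
  Merge: [19] + [12, 24] -> [12, 19, 24]
  Split: [16, 18, 24] -> [16] and [18, 24]
    Split: [18, 24] -> [18] and [24]
    Merge: [18] + [24] -> [18, 24]
  Merge: [16] + [18, 24] -> [16, 18, 24]
Merge: [12, 19, 24] + [16, 18, 24] -> [12, 16, 18, 19, 24, 24]

Final sorted array: [12, 16, 18, 19, 24, 24]

The merge sort proceeds by recursively splitting the array and merging sorted halves.
After all merges, the sorted array is [12, 16, 18, 19, 24, 24].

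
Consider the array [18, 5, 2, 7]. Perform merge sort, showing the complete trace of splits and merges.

Merge sort trace:

Split: [18, 5, 2, 7] -> [18, 5] and [2, 7]
  Split: [18, 5] -> [18] and [5]
  Merge: [18] + [5] -> [5, 18]
  Split: [2, 7] -> [2] and [7]
  Merge: [2] + [7] -> [2, 7]
Merge: [5, 18] + [2, 7] -> [2, 5, 7, 18]

Final sorted array: [2, 5, 7, 18]

The merge sort proceeds by recursively splitting the array and merging sorted halves.
After all merges, the sorted array is [2, 5, 7, 18].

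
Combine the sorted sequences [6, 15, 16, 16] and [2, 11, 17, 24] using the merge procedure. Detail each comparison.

Merging process:

Compare 6 vs 2: take 2 from right. Merged: [2]
Compare 6 vs 11: take 6 from left. Merged: [2, 6]
Compare 15 vs 11: take 11 from right. Merged: [2, 6, 11]
Compare 15 vs 17: take 15 from left. Merged: [2, 6, 11, 15]
Compare 16 vs 17: take 16 from left. Merged: [2, 6, 11, 15, 16]
Compare 16 vs 17: take 16 from left. Merged: [2, 6, 11, 15, 16, 16]
Append remaining from right: [17, 24]. Merged: [2, 6, 11, 15, 16, 16, 17, 24]

Final merged array: [2, 6, 11, 15, 16, 16, 17, 24]
Total comparisons: 6

The merged array is [2, 6, 11, 15, 16, 16, 17, 24], requiring 6 comparisons. The merge step runs in O(n) time where n is the total number of elements.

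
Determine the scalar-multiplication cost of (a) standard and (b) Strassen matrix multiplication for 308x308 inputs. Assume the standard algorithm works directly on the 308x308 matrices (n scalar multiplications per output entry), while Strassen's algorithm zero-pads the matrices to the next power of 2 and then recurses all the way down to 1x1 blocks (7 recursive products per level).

Matrix multiplication for 308x308 matrices:

Strassen's algorithm requires power-of-2 dimensions. Pad 308x308 to 512x512 (next power of 2).

Standard algorithm: 308^3 = 29218112 multiplications
Strassen's algorithm: 7^(log2(512)) = 7^9 = 40353607 multiplications
Difference: 29218112 - 40353607 = -11135495 (Strassen uses MORE here due to padding overhead — for small or just-over-power-of-2 n, padding can outweigh the per-level savings)

Standard: 29218112 multiplications (308^3). Strassen: 40353607 multiplications (7^9, after padding to 512x512). Strassen reduces 8 recursive multiplications to 7 at each level.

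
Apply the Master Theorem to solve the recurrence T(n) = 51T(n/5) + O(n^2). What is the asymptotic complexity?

Master Theorem for T(n) = 51T(n/5) + O(n^2):

a = 51, b = 5, c = 2
log_b(a) = log_5(51) = 2.4430

Case 1: c = 2 < log_5(51) = 2.4430
T(n) = O(n^(log_5 51))

For T(n) = 51T(n/5) + O(n^2): log_5(51) = 2.4430. This is Case 1 of the Master Theorem (c < log_b(a), work dominated by leaves), giving O(n^(log_5 51)).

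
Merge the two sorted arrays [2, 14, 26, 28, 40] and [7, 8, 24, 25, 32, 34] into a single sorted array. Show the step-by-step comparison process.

Merging process:

Compare 2 vs 7: take 2 from left. Merged: [2]
Compare 14 vs 7: take 7 from right. Merged: [2, 7]
Compare 14 vs 8: take 8 from right. Merged: [2, 7, 8]
Compare 14 vs 24: take 14 from left. Merged: [2, 7, 8, 14]
Compare 26 vs 24: take 24 from right. Merged: [2, 7, 8, 14, 24]
Compare 26 vs 25: take 25 from right. Merged: [2, 7, 8, 14, 24, 25]
Compare 26 vs 32: take 26 from left. Merged: [2, 7, 8, 14, 24, 25, 26]
Compare 28 vs 32: take 28 from left. Merged: [2, 7, 8, 14, 24, 25, 26, 28]
Compare 40 vs 32: take 32 from right. Merged: [2, 7, 8, 14, 24, 25, 26, 28, 32]
Compare 40 vs 34: take 34 from right. Merged: [2, 7, 8, 14, 24, 25, 26, 28, 32, 34]
Append remaining from left: [40]. Merged: [2, 7, 8, 14, 24, 25, 26, 28, 32, 34, 40]

Final merged array: [2, 7, 8, 14, 24, 25, 26, 28, 32, 34, 40]
Total comparisons: 10

The merged array is [2, 7, 8, 14, 24, 25, 26, 28, 32, 34, 40], requiring 10 comparisons. The merge step runs in O(n) time where n is the total number of elements.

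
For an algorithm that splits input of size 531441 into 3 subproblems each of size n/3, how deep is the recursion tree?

For divide and conquer with division factor 3:

Problem sizes at each level:
Level 0: 531441
Level 1: 177147
Level 2: 59049
Level 3: 19683
Level 4: 6561
Level 5: 2187
Level 6: 729
Level 7: 243
Level 8: 81
Level 9: 27
Level 10: 9
Level 11: 3
Level 12: 1

The root is level 0 and the size-1 base case is level 12 (the tree spans levels 0 through 12, i.e. 13 levels counting the root), so the depth is the number of divisions: log_3(531441) = 12

The recursion tree depth is log_3(531441) = 12. At each level, the problem size is divided by 3, so it takes 12 divisions to reduce to a base case of size 1. The algorithm makes 3 recursive calls at each level.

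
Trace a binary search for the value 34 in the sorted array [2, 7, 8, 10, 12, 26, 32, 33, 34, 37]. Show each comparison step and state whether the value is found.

Binary search for 34 in [2, 7, 8, 10, 12, 26, 32, 33, 34, 37]:

lo=0, hi=9, mid=4, arr[mid]=12 -> 12 < 34, search right half
lo=5, hi=9, mid=7, arr[mid]=33 -> 33 < 34, search right half
lo=8, hi=9, mid=8, arr[mid]=34 -> Found target at index 8!

Binary search finds 34 at index 8 after 3 comparisons. The search repeatedly halves the search space by comparing with the middle element.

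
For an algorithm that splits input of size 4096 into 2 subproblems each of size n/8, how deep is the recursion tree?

For divide and conquer with division factor 8:

Problem sizes at each level:
Level 0: 4096
Level 1: 512
Level 2: 64
Level 3: 8
Level 4: 1

The root is level 0 and the size-1 base case is level 4 (the tree spans levels 0 through 4, i.e. 5 levels counting the root), so the depth is the number of divisions: log_8(4096) = 4

The recursion tree depth is log_8(4096) = 4. At each level, the problem size is divided by 8, so it takes 4 divisions to reduce to a base case of size 1. The algorithm makes 2 recursive calls at each level.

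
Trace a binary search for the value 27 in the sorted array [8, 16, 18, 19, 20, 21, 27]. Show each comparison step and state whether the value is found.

Binary search for 27 in [8, 16, 18, 19, 20, 21, 27]:

lo=0, hi=6, mid=3, arr[mid]=19 -> 19 < 27, search right half
lo=4, hi=6, mid=5, arr[mid]=21 -> 21 < 27, search right half
lo=6, hi=6, mid=6, arr[mid]=27 -> Found target at index 6!

Binary search finds 27 at index 6 after 3 comparisons. The search repeatedly halves the search space by comparing with the middle element.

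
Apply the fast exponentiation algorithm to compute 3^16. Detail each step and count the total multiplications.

Computing 3^16 by squaring (build up from 3^1; each line after the first costs one multiplication):

3^1 = 3
3^2 = (3^1)^2 = 3^2 = 9
3^4 = (3^2)^2 = 9^2 = 81
3^8 = (3^4)^2 = 81^2 = 6561
3^16 = (3^8)^2 = 6561^2 = 43046721

Result: 43046721
Multiplications needed: 4 (4 lines after 3^1)

3^16 = 43046721. Using exponentiation by squaring, this requires 4 multiplications. The key idea: if the exponent is even, square the half-power; if odd, multiply by the base once.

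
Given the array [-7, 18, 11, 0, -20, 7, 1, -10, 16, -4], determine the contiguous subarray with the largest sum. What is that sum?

Using Kadane's algorithm on [-7, 18, 11, 0, -20, 7, 1, -10, 16, -4]:

Scanning through the array:
Position 1 (value 18): max_ending_here = 18, max_so_far = 18
Position 2 (value 11): max_ending_here = 29, max_so_far = 29
Position 3 (value 0): max_ending_here = 29, max_so_far = 29
Position 4 (value -20): max_ending_here = 9, max_so_far = 29
Position 5 (value 7): max_ending_here = 16, max_so_far = 29
Position 6 (value 1): max_ending_here = 17, max_so_far = 29
Position 7 (value -10): max_ending_here = 7, max_so_far = 29
Position 8 (value 16): max_ending_here = 23, max_so_far = 29
Position 9 (value -4): max_ending_here = 19, max_so_far = 29

Maximum subarray: [18, 11]
Maximum sum: 29

The maximum subarray is [18, 11] with sum 29. This subarray runs from index 1 to index 2.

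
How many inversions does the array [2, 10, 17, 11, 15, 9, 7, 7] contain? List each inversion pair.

Finding inversions in [2, 10, 17, 11, 15, 9, 7, 7]:

(1, 5): arr[1]=10 > arr[5]=9
(1, 6): arr[1]=10 > arr[6]=7
(1, 7): arr[1]=10 > arr[7]=7
(2, 3): arr[2]=17 > arr[3]=11
(2, 4): arr[2]=17 > arr[4]=15
(2, 5): arr[2]=17 > arr[5]=9
(2, 6): arr[2]=17 > arr[6]=7
(2, 7): arr[2]=17 > arr[7]=7
(3, 5): arr[3]=11 > arr[5]=9
(3, 6): arr[3]=11 > arr[6]=7
(3, 7): arr[3]=11 > arr[7]=7
(4, 5): arr[4]=15 > arr[5]=9
(4, 6): arr[4]=15 > arr[6]=7
(4, 7): arr[4]=15 > arr[7]=7
(5, 6): arr[5]=9 > arr[6]=7
(5, 7): arr[5]=9 > arr[7]=7

Total inversions: 16

The array has 16 inversion(s): (1,5), (1,6), (1,7), (2,3), (2,4), (2,5), (2,6), (2,7), (3,5), (3,6), (3,7), (4,5), (4,6), (4,7), (5,6), (5,7). Each pair (i,j) satisfies i < j and arr[i] > arr[j].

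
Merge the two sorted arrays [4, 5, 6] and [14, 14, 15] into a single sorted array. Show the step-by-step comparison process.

Merging process:

Compare 4 vs 14: take 4 from left. Merged: [4]
Compare 5 vs 14: take 5 from left. Merged: [4, 5]
Compare 6 vs 14: take 6 from left. Merged: [4, 5, 6]
Append remaining from right: [14, 14, 15]. Merged: [4, 5, 6, 14, 14, 15]

Final merged array: [4, 5, 6, 14, 14, 15]
Total comparisons: 3

The merged array is [4, 5, 6, 14, 14, 15], requiring 3 comparisons. The merge step runs in O(n) time where n is the total number of elements.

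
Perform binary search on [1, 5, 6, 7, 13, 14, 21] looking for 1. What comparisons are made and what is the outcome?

Binary search for 1 in [1, 5, 6, 7, 13, 14, 21]:

lo=0, hi=6, mid=3, arr[mid]=7 -> 7 > 1, search left half
lo=0, hi=2, mid=1, arr[mid]=5 -> 5 > 1, search left half
lo=0, hi=0, mid=0, arr[mid]=1 -> Found target at index 0!

Binary search finds 1 at index 0 after 3 comparisons. The search repeatedly halves the search space by comparing with the middle element.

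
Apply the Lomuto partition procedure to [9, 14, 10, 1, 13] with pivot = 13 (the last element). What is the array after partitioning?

Lomuto partition with pivot = 13:

Initial array: [9, 14, 10, 1, 13]

arr[0]=9 <= 13: swap with position 0, array becomes [9, 14, 10, 1, 13]
arr[1]=14 > 13: no swap
arr[2]=10 <= 13: swap with position 1, array becomes [9, 10, 14, 1, 13]
arr[3]=1 <= 13: swap with position 2, array becomes [9, 10, 1, 14, 13]

Place pivot at position 3: [9, 10, 1, 13, 14]
Pivot position: 3

After partitioning with pivot 13, the array becomes [9, 10, 1, 13, 14]. The pivot is placed at index 3. All elements to the left of the pivot are <= 13, and all elements to the right are > 13.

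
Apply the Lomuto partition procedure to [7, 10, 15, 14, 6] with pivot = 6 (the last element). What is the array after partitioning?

Lomuto partition with pivot = 6:

Initial array: [7, 10, 15, 14, 6]

arr[0]=7 > 6: no swap
arr[1]=10 > 6: no swap
arr[2]=15 > 6: no swap
arr[3]=14 > 6: no swap

Place pivot at position 0: [6, 10, 15, 14, 7]
Pivot position: 0

After partitioning with pivot 6, the array becomes [6, 10, 15, 14, 7]. The pivot is placed at index 0. All elements to the left of the pivot are <= 6, and all elements to the right are > 6.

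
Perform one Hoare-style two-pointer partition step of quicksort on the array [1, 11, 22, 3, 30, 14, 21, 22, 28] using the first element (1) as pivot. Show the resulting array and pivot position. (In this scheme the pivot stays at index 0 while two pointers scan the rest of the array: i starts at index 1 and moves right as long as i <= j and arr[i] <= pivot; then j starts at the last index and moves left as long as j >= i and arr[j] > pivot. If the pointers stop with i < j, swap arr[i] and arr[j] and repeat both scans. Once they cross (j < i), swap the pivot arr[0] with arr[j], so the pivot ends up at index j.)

Hoare-style two-pointer partition with pivot = 1:

Initial array: [1, 11, 22, 3, 30, 14, 21, 22, 28]

Pointers start at i = 1, j = 8.
i ends at 1, j ends at 0: the pointers have crossed (j < i), so scanning stops.

j = 0, so swapping arr[0] with arr[j] leaves the pivot at position 0: [1, 11, 22, 3, 30, 14, 21, 22, 28]
Pivot position: 0

After partitioning with pivot 1, the array becomes [1, 11, 22, 3, 30, 14, 21, 22, 28]. The pivot is placed at index 0. All elements to the left of the pivot are <= 1, and all elements to the right are > 1.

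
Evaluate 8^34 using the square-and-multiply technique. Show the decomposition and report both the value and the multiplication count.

Computing 8^34 by squaring (build up from 8^1; each line after the first costs one multiplication):

8^1 = 8
8^2 = (8^1)^2 = 8^2 = 64
8^4 = (8^2)^2 = 64^2 = 4096
8^8 = (8^4)^2 = 4096^2 = 16777216
8^16 = (8^8)^2 = 16777216^2 = 281474976710656
8^17 = 8 * 8^16 = 8 * 281474976710656 = 2251799813685248
8^34 = (8^17)^2 = 2251799813685248^2 = 5070602400912917605986812821504

Result: 5070602400912917605986812821504
Multiplications needed: 6 (6 lines after 8^1)

8^34 = 5070602400912917605986812821504. Using exponentiation by squaring, this requires 6 multiplications. The key idea: if the exponent is even, square the half-power; if odd, multiply by the base once.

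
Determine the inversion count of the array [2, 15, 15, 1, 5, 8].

Finding inversions in [2, 15, 15, 1, 5, 8]:

(0, 3): arr[0]=2 > arr[3]=1
(1, 3): arr[1]=15 > arr[3]=1
(1, 4): arr[1]=15 > arr[4]=5
(1, 5): arr[1]=15 > arr[5]=8
(2, 3): arr[2]=15 > arr[3]=1
(2, 4): arr[2]=15 > arr[4]=5
(2, 5): arr[2]=15 > arr[5]=8

Total inversions: 7

The array has 7 inversion(s): (0,3), (1,3), (1,4), (1,5), (2,3), (2,4), (2,5). Each pair (i,j) satisfies i < j and arr[i] > arr[j].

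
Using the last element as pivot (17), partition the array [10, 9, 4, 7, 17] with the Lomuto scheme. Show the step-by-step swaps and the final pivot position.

Lomuto partition with pivot = 17:

Initial array: [10, 9, 4, 7, 17]

arr[0]=10 <= 17: swap with position 0, array becomes [10, 9, 4, 7, 17]
arr[1]=9 <= 17: swap with position 1, array becomes [10, 9, 4, 7, 17]
arr[2]=4 <= 17: swap with position 2, array becomes [10, 9, 4, 7, 17]
arr[3]=7 <= 17: swap with position 3, array becomes [10, 9, 4, 7, 17]

Place pivot at position 4: [10, 9, 4, 7, 17]
Pivot position: 4

After partitioning with pivot 17, the array becomes [10, 9, 4, 7, 17]. The pivot is placed at index 4. All elements to the left of the pivot are <= 17, and all elements to the right are > 17.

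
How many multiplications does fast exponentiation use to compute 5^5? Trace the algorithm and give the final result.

Computing 5^5 by squaring (build up from 5^1; each line after the first costs one multiplication):

5^1 = 5
5^2 = (5^1)^2 = 5^2 = 25
5^4 = (5^2)^2 = 25^2 = 625
5^5 = 5 * 5^4 = 5 * 625 = 3125

Result: 3125
Multiplications needed: 3 (3 lines after 5^1)

5^5 = 3125. Using exponentiation by squaring, this requires 3 multiplications. The key idea: if the exponent is even, square the half-power; if odd, multiply by the base once.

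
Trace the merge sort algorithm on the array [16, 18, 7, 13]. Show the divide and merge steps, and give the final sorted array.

Merge sort trace:

Split: [16, 18, 7, 13] -> [16, 18] and [7, 13]
  Split: [16, 18] -> [16] and [18]
  Merge: [16] + [18] -> [16, 18]
  Split: [7, 13] -> [7] and [13]
  Merge: [7] + [13] -> [7, 13]
Merge: [16, 18] + [7, 13] -> [7, 13, 16, 18]

Final sorted array: [7, 13, 16, 18]

The merge sort proceeds by recursively splitting the array and merging sorted halves.
After all merges, the sorted array is [7, 13, 16, 18].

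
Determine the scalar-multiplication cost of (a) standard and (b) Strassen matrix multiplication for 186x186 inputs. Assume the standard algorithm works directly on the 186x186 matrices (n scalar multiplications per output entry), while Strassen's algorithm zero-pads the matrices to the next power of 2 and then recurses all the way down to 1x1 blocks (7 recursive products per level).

Matrix multiplication for 186x186 matrices:

Strassen's algorithm requires power-of-2 dimensions. Pad 186x186 to 256x256 (next power of 2).

Standard algorithm: 186^3 = 6434856 multiplications
Strassen's algorithm: 7^(log2(256)) = 7^8 = 5764801 multiplications
Savings: 6434856 - 5764801 = 670055 multiplications

Standard: 6434856 multiplications (186^3). Strassen: 5764801 multiplications (7^8, after padding to 256x256). Strassen reduces 8 recursive multiplications to 7 at each level.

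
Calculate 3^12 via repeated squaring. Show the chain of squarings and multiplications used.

Computing 3^12 by squaring (build up from 3^1; each line after the first costs one multiplication):

3^1 = 3
3^2 = (3^1)^2 = 3^2 = 9
3^3 = 3 * 3^2 = 3 * 9 = 27
3^6 = (3^3)^2 = 27^2 = 729
3^12 = (3^6)^2 = 729^2 = 531441

Result: 531441
Multiplications needed: 4 (4 lines after 3^1)

3^12 = 531441. Using exponentiation by squaring, this requires 4 multiplications. The key idea: if the exponent is even, square the half-power; if odd, multiply by the base once.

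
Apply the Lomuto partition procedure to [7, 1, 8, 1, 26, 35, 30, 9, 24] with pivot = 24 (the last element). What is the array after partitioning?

Lomuto partition with pivot = 24:

Initial array: [7, 1, 8, 1, 26, 35, 30, 9, 24]

arr[0]=7 <= 24: swap with position 0, array becomes [7, 1, 8, 1, 26, 35, 30, 9, 24]
arr[1]=1 <= 24: swap with position 1, array becomes [7, 1, 8, 1, 26, 35, 30, 9, 24]
arr[2]=8 <= 24: swap with position 2, array becomes [7, 1, 8, 1, 26, 35, 30, 9, 24]
arr[3]=1 <= 24: swap with position 3, array becomes [7, 1, 8, 1, 26, 35, 30, 9, 24]
arr[4]=26 > 24: no swap
arr[5]=35 > 24: no swap
arr[6]=30 > 24: no swap
arr[7]=9 <= 24: swap with position 4, array becomes [7, 1, 8, 1, 9, 35, 30, 26, 24]

Place pivot at position 5: [7, 1, 8, 1, 9, 24, 30, 26, 35]
Pivot position: 5

After partitioning with pivot 24, the array becomes [7, 1, 8, 1, 9, 24, 30, 26, 35]. The pivot is placed at index 5. All elements to the left of the pivot are <= 24, and all elements to the right are > 24.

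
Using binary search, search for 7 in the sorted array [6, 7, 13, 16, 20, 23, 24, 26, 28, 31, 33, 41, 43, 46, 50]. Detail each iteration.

Binary search for 7 in [6, 7, 13, 16, 20, 23, 24, 26, 28, 31, 33, 41, 43, 46, 50]:

lo=0, hi=14, mid=7, arr[mid]=26 -> 26 > 7, search left half
lo=0, hi=6, mid=3, arr[mid]=16 -> 16 > 7, search left half
lo=0, hi=2, mid=1, arr[mid]=7 -> Found target at index 1!

Binary search finds 7 at index 1 after 3 comparisons. The search repeatedly halves the search space by comparing with the middle element.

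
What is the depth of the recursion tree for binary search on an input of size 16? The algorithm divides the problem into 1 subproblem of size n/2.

For divide and conquer with division factor 2:

Problem sizes at each level:
Level 0: 16
Level 1: 8
Level 2: 4
Level 3: 2
Level 4: 1

The root is level 0 and the size-1 base case is level 4 (the tree spans levels 0 through 4, i.e. 5 levels counting the root), so the depth is the number of divisions: log_2(16) = 4

The recursion tree depth is log_2(16) = 4. At each level, the problem size is divided by 2, so it takes 4 divisions to reduce to a base case of size 1. The algorithm makes 1 recursive call at each level.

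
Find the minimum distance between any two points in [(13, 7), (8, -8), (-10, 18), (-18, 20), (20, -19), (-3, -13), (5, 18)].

Computing all pairwise distances among 7 points:

d((13, 7), (8, -8)) = 15.8114
d((13, 7), (-10, 18)) = 25.4951
d((13, 7), (-18, 20)) = 33.6155
d((13, 7), (20, -19)) = 26.9258
d((13, 7), (-3, -13)) = 25.6125
d((13, 7), (5, 18)) = 13.6015
d((8, -8), (-10, 18)) = 31.6228
d((8, -8), (-18, 20)) = 38.2099
d((8, -8), (20, -19)) = 16.2788
d((8, -8), (-3, -13)) = 12.083
d((8, -8), (5, 18)) = 26.1725
d((-10, 18), (-18, 20)) = 8.2462 <-- minimum
d((-10, 18), (20, -19)) = 47.634
d((-10, 18), (-3, -13)) = 31.7805
d((-10, 18), (5, 18)) = 15.0
d((-18, 20), (20, -19)) = 54.4518
d((-18, 20), (-3, -13)) = 36.2491
d((-18, 20), (5, 18)) = 23.0868
d((20, -19), (-3, -13)) = 23.7697
d((20, -19), (5, 18)) = 39.9249
d((-3, -13), (5, 18)) = 32.0156

Closest pair: (-10, 18) and (-18, 20) with distance 8.2462

The closest pair is (-10, 18) and (-18, 20) with Euclidean distance 8.2462. For 7 points, brute-force pairwise comparison is shown above. For large n, the divide-and-conquer algorithm (sort by x, recurse on halves, check the dividing strip) achieves O(n log n).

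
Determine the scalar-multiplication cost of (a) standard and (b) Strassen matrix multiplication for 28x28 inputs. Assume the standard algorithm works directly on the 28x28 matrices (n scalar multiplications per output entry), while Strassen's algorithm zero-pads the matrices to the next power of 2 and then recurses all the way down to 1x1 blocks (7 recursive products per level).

Matrix multiplication for 28x28 matrices:

Strassen's algorithm requires power-of-2 dimensions. Pad 28x28 to 32x32 (next power of 2).

Standard algorithm: 28^3 = 21952 multiplications
Strassen's algorithm: 7^(log2(32)) = 7^5 = 16807 multiplications
Savings: 21952 - 16807 = 5145 multiplications

Standard: 21952 multiplications (28^3). Strassen: 16807 multiplications (7^5, after padding to 32x32). Strassen reduces 8 recursive multiplications to 7 at each level.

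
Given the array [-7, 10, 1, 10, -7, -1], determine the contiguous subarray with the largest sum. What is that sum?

Using Kadane's algorithm on [-7, 10, 1, 10, -7, -1]:

Scanning through the array:
Position 1 (value 10): max_ending_here = 10, max_so_far = 10
Position 2 (value 1): max_ending_here = 11, max_so_far = 11
Position 3 (value 10): max_ending_here = 21, max_so_far = 21
Position 4 (value -7): max_ending_here = 14, max_so_far = 21
Position 5 (value -1): max_ending_here = 13, max_so_far = 21

Maximum subarray: [10, 1, 10]
Maximum sum: 21

The maximum subarray is [10, 1, 10] with sum 21. This subarray runs from index 1 to index 3.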